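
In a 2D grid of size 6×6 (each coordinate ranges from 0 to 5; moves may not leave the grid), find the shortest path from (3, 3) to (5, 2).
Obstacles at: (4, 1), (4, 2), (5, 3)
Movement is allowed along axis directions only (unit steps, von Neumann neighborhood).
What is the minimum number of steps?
7
(one shortest path: (3, 3) → (3, 2) → (3, 1) → (3, 0) → (4, 0) → (5, 0) → (5, 1) → (5, 2))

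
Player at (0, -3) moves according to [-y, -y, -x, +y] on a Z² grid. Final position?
(-1, -4)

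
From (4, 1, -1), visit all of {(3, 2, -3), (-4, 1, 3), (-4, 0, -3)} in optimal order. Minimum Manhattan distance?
20
(one optimal route: (4, 1, -1) → (3, 2, -3) → (-4, 0, -3) → (-4, 1, 3))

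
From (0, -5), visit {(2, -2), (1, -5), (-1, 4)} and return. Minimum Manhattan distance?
24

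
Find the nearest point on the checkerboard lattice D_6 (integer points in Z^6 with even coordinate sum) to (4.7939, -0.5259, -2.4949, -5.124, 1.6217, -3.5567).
(5, -1, -3, -5, 2, -4)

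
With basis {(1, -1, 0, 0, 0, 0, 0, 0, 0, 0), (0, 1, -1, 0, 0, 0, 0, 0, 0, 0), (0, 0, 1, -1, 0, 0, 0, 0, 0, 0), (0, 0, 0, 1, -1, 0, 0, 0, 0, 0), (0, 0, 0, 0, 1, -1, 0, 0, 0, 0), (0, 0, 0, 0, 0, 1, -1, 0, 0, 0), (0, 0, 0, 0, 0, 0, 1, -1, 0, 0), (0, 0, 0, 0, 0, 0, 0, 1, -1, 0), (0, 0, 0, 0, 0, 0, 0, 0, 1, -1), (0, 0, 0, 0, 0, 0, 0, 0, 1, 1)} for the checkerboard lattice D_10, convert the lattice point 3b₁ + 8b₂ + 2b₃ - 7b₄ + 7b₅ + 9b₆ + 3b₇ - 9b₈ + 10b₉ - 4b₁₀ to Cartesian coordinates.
(3, 5, -6, -9, 14, 2, -6, -12, 15, -14)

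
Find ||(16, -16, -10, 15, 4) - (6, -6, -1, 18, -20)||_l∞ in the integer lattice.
24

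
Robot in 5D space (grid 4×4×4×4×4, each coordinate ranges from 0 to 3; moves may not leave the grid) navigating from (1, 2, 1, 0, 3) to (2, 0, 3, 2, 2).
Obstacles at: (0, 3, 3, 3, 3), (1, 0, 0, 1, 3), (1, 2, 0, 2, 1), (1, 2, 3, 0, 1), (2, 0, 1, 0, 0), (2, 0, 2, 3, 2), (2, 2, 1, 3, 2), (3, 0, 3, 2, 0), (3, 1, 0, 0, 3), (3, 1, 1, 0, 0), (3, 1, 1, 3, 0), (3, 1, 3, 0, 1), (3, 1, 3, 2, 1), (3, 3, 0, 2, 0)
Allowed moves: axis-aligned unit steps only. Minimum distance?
8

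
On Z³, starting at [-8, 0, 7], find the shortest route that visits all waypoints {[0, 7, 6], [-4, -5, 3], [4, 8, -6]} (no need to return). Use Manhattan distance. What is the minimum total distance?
49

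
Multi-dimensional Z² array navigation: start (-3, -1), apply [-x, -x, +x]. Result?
(-4, -1)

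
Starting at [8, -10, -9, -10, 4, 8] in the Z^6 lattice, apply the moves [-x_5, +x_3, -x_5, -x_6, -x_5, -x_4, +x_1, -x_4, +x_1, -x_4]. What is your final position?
(10, -10, -8, -13, 1, 7)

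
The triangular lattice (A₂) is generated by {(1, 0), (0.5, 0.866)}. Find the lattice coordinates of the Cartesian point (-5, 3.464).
-7b₁ + 4b₂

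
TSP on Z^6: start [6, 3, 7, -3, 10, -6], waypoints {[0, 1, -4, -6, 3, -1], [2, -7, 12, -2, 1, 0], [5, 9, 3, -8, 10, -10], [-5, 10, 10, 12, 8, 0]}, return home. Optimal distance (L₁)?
182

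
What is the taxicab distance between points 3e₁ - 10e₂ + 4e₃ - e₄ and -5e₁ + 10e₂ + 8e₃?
33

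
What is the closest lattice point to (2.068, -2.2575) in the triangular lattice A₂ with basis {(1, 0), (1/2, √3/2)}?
(2, -1.732)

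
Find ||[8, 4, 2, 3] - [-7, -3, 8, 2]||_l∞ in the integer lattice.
15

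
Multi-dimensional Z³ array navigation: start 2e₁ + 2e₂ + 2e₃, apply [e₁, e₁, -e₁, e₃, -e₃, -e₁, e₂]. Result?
(2, 3, 2)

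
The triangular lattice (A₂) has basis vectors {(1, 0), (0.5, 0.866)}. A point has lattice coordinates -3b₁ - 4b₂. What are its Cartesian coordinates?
(-5, -3.464)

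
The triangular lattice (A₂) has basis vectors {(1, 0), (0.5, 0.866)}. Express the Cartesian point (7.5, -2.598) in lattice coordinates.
9b₁ - 3b₂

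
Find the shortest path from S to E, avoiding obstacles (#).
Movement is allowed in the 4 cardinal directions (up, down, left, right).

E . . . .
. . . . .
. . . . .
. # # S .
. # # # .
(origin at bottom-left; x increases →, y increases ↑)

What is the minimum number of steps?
6
(one shortest path: (3, 1) → (3, 2) → (2, 2) → (1, 2) → (0, 2) → (0, 3) → (0, 4))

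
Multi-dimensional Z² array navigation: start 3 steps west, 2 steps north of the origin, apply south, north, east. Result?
(-2, 2)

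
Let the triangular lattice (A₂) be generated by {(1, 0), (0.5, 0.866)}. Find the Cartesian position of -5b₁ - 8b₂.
(-9, -6.928)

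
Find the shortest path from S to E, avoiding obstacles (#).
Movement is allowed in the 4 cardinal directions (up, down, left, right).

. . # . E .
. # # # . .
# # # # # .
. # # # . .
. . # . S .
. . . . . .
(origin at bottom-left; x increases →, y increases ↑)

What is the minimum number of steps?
6
(one shortest path: (4, 1) → (5, 1) → (5, 2) → (5, 3) → (5, 4) → (4, 4) → (4, 5))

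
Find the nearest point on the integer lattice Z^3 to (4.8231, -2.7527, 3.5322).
(5, -3, 4)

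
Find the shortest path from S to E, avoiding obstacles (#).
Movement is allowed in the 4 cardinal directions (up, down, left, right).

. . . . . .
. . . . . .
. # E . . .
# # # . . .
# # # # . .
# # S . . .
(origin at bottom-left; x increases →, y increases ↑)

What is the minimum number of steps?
7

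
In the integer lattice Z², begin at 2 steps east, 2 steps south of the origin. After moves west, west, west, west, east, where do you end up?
(-1, -2)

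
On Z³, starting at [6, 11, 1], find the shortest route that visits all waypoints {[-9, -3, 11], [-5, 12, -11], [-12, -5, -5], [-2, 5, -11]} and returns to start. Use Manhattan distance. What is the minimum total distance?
120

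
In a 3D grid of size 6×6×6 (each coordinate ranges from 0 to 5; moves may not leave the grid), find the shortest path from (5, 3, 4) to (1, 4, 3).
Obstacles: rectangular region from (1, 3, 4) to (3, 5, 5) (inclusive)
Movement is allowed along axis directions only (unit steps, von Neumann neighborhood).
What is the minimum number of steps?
6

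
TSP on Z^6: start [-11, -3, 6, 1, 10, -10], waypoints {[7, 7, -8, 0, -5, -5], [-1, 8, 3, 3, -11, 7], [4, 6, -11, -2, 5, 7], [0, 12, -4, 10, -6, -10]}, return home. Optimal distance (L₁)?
230
(one optimal route: (-11, -3, 6, 1, 10, -10) → (-1, 8, 3, 3, -11, 7) → (4, 6, -11, -2, 5, 7) → (7, 7, -8, 0, -5, -5) → (0, 12, -4, 10, -6, -10) → (-11, -3, 6, 1, 10, -10))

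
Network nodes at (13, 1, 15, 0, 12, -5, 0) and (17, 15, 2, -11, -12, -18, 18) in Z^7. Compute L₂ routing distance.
39.6358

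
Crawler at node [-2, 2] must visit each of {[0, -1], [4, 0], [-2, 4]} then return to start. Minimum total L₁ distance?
22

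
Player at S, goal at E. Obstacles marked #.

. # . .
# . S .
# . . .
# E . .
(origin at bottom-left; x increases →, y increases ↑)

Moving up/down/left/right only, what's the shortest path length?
3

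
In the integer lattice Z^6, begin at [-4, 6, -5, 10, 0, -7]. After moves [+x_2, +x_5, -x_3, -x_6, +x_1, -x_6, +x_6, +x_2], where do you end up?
(-3, 8, -6, 10, 1, -8)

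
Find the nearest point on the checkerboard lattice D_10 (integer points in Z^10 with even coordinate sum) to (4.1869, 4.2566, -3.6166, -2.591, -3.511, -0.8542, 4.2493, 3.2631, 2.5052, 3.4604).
(4, 4, -4, -3, -4, -1, 4, 3, 2, 3)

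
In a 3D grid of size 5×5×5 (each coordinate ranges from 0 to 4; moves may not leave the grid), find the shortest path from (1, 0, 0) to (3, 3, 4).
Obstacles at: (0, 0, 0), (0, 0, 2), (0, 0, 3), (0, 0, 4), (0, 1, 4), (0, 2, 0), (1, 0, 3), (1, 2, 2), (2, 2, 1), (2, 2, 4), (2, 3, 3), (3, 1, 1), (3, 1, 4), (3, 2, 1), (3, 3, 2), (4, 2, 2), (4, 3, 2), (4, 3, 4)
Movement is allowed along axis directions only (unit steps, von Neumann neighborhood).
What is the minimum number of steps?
9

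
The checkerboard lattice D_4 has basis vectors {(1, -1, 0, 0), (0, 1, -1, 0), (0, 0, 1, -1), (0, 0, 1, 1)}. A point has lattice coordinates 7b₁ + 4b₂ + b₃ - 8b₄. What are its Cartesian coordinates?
(7, -3, -11, -9)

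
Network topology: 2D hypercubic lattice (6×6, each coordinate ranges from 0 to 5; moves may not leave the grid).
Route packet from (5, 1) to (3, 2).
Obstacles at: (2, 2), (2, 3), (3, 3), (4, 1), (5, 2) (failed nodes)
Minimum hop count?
5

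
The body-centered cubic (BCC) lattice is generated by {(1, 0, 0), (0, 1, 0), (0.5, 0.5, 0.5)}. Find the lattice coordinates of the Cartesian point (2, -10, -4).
6b₁ - 6b₂ - 8b₃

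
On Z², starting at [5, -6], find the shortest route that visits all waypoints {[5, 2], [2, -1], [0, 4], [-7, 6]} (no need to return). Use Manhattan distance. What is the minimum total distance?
30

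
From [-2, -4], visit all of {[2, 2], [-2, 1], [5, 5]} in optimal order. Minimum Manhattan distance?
16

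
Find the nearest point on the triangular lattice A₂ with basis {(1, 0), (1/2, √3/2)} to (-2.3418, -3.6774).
(-2, -3.464)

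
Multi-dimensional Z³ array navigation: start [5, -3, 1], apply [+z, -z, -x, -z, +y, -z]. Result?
(4, -2, -1)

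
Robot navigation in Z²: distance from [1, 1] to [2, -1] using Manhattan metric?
3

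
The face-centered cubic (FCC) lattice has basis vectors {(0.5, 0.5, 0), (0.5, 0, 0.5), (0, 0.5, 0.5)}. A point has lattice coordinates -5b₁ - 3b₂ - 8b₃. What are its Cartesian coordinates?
(-4, -6.5, -5.5)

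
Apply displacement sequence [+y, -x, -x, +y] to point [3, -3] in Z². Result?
(1, -1)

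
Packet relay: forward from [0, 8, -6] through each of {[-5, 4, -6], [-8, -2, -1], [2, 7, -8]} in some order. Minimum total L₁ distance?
31
(one optimal route: (0, 8, -6) → (2, 7, -8) → (-5, 4, -6) → (-8, -2, -1))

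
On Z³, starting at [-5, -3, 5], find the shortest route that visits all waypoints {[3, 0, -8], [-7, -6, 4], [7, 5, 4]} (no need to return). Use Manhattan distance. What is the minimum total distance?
52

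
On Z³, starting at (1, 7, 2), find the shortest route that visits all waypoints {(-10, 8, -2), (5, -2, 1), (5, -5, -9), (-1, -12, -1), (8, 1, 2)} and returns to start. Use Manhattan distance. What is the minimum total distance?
100
(one optimal route: (1, 7, 2) → (-10, 8, -2) → (-1, -12, -1) → (5, -5, -9) → (5, -2, 1) → (8, 1, 2) → (1, 7, 2))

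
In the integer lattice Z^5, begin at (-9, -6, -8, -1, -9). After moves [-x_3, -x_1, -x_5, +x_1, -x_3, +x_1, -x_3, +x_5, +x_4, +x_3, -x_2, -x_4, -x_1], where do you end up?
(-9, -7, -10, -1, -9)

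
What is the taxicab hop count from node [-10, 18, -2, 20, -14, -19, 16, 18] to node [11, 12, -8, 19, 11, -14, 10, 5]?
83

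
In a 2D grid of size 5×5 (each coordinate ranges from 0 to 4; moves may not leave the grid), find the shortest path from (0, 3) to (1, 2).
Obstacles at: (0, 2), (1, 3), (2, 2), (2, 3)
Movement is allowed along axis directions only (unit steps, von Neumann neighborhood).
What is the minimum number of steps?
10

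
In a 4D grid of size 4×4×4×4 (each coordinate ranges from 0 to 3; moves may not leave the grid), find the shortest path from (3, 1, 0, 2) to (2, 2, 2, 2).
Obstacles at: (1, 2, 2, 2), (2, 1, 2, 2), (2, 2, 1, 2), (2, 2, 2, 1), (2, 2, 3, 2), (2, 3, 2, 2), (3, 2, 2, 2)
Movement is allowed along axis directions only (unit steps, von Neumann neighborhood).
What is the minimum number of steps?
6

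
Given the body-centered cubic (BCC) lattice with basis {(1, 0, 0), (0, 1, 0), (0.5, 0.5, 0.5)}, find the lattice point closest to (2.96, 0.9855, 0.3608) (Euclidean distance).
(3, 1, 0)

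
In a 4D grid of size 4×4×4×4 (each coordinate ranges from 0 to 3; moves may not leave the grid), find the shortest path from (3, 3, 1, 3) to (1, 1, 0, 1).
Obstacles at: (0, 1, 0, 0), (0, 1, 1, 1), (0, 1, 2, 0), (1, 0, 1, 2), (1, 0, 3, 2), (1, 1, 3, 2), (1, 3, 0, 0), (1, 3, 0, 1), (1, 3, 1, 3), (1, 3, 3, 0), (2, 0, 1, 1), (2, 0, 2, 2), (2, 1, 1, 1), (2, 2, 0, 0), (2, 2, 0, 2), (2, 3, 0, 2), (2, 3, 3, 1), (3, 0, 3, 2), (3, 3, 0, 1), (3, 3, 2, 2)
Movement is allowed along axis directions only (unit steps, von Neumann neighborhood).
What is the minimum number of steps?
7
(one shortest path: (3, 3, 1, 3) → (2, 3, 1, 3) → (2, 2, 1, 3) → (1, 2, 1, 3) → (1, 1, 1, 3) → (1, 1, 0, 3) → (1, 1, 0, 2) → (1, 1, 0, 1))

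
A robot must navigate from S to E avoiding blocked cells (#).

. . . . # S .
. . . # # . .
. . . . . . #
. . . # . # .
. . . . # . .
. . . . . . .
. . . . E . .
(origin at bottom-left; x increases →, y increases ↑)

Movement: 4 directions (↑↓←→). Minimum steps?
11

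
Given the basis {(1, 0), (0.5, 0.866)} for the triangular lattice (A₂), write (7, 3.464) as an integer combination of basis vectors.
5b₁ + 4b₂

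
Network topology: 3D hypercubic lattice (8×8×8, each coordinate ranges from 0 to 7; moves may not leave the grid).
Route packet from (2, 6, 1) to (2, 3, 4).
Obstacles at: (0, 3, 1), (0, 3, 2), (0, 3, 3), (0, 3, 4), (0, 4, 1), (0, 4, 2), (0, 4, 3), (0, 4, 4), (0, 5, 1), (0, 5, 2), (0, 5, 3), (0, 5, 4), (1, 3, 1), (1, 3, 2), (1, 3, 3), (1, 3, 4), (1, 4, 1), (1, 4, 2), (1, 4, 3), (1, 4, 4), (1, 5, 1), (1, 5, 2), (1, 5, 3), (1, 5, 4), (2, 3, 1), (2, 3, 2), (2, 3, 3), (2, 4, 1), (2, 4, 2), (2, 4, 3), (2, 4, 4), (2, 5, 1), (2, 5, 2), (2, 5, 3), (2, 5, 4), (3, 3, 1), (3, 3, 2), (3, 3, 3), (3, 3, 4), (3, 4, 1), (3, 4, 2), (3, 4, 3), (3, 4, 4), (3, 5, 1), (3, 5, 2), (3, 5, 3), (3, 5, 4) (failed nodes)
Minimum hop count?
8
(one shortest path: (2, 6, 1) → (2, 6, 2) → (2, 6, 3) → (2, 6, 4) → (2, 6, 5) → (2, 5, 5) → (2, 4, 5) → (2, 3, 5) → (2, 3, 4))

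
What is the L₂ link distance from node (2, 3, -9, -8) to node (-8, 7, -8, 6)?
17.6918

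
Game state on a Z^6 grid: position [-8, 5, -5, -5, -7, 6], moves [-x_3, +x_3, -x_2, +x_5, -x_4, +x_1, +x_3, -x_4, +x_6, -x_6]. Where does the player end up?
(-7, 4, -4, -7, -6, 6)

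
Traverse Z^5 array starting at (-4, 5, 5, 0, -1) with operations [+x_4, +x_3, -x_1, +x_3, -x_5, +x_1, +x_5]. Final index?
(-4, 5, 7, 1, -1)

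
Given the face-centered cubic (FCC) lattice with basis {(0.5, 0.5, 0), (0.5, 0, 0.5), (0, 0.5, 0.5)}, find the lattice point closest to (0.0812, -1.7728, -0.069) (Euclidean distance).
(0, -2, 0)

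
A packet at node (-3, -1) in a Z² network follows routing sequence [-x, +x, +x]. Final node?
(-2, -1)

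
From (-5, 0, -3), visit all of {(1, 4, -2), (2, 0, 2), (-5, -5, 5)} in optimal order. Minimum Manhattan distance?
35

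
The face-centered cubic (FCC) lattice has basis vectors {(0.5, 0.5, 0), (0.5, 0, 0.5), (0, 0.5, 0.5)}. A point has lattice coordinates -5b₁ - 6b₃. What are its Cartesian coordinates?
(-2.5, -5.5, -3)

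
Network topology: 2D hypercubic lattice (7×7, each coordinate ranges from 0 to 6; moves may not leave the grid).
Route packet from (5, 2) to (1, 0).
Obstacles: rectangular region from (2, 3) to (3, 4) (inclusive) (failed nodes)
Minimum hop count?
6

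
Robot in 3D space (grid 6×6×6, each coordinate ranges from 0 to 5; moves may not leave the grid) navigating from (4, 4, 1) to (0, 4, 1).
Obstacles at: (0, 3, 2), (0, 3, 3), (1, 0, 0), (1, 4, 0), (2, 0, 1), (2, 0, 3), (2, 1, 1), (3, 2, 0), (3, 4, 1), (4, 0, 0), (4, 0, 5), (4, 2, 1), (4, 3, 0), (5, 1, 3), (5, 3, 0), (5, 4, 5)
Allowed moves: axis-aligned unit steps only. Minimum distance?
6
(one shortest path: (4, 4, 1) → (4, 3, 1) → (3, 3, 1) → (2, 3, 1) → (1, 3, 1) → (0, 3, 1) → (0, 4, 1))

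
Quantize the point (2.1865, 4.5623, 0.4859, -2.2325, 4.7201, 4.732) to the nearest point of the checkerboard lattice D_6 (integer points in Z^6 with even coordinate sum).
(2, 5, 1, -2, 5, 5)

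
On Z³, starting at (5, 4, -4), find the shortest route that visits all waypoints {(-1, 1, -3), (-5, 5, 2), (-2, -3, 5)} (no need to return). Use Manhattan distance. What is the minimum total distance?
37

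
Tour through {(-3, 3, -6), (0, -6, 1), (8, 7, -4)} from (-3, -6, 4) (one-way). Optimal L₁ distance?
42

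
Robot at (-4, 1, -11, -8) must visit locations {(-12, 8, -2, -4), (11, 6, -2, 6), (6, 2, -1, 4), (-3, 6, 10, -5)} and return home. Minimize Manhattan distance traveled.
134
(one optimal route: (-4, 1, -11, -8) → (-12, 8, -2, -4) → (-3, 6, 10, -5) → (11, 6, -2, 6) → (6, 2, -1, 4) → (-4, 1, -11, -8))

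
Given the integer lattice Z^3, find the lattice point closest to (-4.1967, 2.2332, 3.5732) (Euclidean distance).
(-4, 2, 4)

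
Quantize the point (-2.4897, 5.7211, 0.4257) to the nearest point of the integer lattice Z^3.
(-2, 6, 0)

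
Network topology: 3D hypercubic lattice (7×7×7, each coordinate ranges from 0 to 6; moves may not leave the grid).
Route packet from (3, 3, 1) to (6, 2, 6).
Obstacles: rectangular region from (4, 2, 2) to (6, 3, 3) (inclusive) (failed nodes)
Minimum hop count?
9
(one shortest path: (3, 3, 1) → (3, 2, 1) → (3, 2, 2) → (3, 2, 3) → (3, 2, 4) → (4, 2, 4) → (5, 2, 4) → (6, 2, 4) → (6, 2, 5) → (6, 2, 6))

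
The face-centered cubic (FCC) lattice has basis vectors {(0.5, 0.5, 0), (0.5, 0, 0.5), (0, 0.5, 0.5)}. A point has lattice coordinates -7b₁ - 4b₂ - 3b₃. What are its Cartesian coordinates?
(-5.5, -5, -3.5)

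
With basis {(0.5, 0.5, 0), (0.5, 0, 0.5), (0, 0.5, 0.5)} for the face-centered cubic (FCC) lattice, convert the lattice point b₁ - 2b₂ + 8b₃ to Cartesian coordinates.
(-0.5, 4.5, 3)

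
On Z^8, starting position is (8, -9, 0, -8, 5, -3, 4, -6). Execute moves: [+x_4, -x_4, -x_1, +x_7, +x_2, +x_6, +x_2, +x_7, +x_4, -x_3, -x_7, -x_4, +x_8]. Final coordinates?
(7, -7, -1, -8, 5, -2, 5, -5)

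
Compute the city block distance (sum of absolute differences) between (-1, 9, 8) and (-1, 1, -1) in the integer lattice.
17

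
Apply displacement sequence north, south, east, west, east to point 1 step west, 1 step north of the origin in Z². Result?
(0, 1)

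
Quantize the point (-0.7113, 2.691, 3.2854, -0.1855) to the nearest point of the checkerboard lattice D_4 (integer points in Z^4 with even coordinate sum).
(-1, 2, 3, 0)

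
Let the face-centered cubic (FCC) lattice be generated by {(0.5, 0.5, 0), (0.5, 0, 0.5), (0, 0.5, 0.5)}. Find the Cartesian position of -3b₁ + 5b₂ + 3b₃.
(1, 0, 4)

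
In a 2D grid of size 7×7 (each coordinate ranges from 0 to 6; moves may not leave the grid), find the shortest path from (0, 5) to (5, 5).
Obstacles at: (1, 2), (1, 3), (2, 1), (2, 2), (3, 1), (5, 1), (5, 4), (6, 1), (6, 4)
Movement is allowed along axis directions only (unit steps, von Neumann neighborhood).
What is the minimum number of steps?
5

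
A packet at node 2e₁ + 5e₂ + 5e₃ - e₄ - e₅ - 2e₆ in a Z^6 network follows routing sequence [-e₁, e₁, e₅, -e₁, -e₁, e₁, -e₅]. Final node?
(1, 5, 5, -1, -1, -2)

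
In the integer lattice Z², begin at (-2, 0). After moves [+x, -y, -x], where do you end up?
(-2, -1)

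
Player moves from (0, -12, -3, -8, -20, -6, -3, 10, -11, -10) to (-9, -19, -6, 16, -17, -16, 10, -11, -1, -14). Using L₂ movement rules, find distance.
39.37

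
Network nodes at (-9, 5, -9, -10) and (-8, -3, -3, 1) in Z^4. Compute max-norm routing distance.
11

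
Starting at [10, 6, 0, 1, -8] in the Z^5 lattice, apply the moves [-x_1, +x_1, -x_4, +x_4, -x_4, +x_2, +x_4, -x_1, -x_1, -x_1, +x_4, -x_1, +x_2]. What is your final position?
(6, 8, 0, 2, -8)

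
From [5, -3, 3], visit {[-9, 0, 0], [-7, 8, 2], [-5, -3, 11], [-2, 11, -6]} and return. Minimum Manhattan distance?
94
(one optimal route: (5, -3, 3) → (-5, -3, 11) → (-9, 0, 0) → (-7, 8, 2) → (-2, 11, -6) → (5, -3, 3))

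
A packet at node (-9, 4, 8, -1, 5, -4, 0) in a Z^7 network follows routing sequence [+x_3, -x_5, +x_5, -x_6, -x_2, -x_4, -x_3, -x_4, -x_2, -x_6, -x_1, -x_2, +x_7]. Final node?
(-10, 1, 8, -3, 5, -6, 1)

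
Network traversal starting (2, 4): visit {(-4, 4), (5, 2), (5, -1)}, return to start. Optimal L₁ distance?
28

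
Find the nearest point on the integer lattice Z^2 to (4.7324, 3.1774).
(5, 3)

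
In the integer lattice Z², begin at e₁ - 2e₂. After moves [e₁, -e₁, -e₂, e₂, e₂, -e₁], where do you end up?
(0, -1)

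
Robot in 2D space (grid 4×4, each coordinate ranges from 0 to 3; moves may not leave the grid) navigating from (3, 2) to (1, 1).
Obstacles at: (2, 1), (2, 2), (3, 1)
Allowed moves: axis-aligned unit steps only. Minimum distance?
5
(one shortest path: (3, 2) → (3, 3) → (2, 3) → (1, 3) → (1, 2) → (1, 1))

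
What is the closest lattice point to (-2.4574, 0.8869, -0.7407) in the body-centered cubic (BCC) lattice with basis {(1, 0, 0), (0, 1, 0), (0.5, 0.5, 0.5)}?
(-2.5, 0.5, -0.5)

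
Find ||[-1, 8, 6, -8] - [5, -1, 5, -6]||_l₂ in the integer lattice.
11.0454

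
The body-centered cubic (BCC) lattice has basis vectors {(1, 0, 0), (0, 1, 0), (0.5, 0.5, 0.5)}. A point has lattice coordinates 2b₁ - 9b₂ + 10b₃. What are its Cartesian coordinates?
(7, -4, 5)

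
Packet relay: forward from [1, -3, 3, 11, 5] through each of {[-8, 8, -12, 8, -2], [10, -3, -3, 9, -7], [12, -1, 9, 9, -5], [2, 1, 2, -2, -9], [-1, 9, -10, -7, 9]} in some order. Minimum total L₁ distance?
161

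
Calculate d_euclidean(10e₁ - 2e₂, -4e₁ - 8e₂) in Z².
15.2315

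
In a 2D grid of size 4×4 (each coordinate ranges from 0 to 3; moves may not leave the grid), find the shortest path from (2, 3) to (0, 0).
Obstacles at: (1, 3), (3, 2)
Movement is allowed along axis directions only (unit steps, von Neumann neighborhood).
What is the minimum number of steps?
5
(one shortest path: (2, 3) → (2, 2) → (1, 2) → (0, 2) → (0, 1) → (0, 0))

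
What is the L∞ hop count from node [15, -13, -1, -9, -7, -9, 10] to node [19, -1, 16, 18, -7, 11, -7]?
27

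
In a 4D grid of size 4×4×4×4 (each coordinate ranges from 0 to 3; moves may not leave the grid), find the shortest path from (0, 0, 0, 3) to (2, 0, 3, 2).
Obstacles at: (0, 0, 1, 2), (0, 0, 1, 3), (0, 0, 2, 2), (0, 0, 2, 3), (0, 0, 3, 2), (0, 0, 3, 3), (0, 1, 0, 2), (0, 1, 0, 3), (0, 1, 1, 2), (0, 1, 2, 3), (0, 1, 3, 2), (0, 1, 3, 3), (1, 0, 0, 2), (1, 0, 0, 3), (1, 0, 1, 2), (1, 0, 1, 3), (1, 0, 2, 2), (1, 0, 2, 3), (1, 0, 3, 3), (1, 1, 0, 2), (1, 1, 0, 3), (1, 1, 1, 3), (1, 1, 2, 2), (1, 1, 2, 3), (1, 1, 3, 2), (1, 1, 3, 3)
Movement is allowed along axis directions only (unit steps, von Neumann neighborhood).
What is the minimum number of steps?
8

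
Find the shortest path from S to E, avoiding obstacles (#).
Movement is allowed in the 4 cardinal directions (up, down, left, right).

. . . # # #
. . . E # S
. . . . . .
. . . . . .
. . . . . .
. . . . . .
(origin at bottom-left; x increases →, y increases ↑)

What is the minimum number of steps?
4
(one shortest path: (5, 4) → (5, 3) → (4, 3) → (3, 3) → (3, 4))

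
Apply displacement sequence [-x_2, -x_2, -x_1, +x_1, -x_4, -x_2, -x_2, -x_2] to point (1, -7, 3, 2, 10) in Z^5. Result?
(1, -12, 3, 1, 10)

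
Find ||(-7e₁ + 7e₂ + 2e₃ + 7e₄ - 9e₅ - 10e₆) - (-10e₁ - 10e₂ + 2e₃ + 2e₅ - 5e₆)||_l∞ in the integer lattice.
17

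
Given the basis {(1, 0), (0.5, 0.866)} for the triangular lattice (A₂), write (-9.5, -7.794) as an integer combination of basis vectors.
-5b₁ - 9b₂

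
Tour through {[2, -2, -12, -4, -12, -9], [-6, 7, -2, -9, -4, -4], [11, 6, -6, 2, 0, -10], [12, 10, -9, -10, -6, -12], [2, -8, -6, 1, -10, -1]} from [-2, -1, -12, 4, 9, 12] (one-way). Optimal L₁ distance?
188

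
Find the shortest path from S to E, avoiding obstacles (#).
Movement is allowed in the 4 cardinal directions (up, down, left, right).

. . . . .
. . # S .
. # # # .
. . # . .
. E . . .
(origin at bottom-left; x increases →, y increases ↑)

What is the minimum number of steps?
7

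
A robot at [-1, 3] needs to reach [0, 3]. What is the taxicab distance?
1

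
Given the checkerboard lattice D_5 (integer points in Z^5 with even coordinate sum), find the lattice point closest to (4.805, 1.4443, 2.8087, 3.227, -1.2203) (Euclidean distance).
(5, 2, 3, 3, -1)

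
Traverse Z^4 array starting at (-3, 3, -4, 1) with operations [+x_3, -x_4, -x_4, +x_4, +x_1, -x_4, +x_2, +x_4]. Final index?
(-2, 4, -3, 0)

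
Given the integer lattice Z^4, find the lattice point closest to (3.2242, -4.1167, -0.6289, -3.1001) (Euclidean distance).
(3, -4, -1, -3)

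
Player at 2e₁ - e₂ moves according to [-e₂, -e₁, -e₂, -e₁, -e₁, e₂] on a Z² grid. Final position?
(-1, -2)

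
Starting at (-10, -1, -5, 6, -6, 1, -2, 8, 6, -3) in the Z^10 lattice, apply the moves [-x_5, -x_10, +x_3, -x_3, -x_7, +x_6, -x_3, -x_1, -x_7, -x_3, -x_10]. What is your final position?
(-11, -1, -7, 6, -7, 2, -4, 8, 6, -5)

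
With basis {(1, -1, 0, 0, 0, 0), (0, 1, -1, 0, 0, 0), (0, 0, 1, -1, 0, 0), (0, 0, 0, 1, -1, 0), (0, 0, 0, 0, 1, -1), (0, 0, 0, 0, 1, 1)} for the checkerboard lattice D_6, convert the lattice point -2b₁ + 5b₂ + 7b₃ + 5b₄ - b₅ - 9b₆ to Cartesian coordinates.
(-2, 7, 2, -2, -15, -8)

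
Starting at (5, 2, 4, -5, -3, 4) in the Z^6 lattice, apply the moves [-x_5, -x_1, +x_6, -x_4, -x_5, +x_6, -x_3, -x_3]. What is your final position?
(4, 2, 2, -6, -5, 6)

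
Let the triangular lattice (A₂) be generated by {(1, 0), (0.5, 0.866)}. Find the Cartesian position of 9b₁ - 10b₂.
(4, -8.66)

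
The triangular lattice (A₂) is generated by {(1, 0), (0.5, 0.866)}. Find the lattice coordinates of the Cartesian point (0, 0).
0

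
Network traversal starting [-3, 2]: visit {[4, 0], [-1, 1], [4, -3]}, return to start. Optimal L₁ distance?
24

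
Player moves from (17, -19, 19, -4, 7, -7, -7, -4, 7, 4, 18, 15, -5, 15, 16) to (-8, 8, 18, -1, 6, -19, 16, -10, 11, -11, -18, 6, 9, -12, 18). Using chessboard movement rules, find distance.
36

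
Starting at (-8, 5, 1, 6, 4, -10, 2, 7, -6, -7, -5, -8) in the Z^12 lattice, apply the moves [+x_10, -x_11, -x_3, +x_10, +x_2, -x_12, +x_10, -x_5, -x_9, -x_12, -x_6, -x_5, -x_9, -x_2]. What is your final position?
(-8, 5, 0, 6, 2, -11, 2, 7, -8, -4, -6, -10)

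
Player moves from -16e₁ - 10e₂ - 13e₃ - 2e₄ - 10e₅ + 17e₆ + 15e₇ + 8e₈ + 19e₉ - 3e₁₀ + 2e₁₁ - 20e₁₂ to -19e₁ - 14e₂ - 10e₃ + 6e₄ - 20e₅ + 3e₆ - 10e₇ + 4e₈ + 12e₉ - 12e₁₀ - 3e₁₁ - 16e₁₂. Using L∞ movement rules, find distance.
25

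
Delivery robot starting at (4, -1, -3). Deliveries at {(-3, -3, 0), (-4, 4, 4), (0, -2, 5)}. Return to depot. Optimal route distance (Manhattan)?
48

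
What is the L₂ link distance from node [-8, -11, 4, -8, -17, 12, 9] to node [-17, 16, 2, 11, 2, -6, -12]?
47.9687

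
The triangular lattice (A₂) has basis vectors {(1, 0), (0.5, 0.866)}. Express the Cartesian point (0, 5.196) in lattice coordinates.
-3b₁ + 6b₂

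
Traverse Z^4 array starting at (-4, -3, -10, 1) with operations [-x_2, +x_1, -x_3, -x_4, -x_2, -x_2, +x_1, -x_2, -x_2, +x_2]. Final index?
(-2, -7, -11, 0)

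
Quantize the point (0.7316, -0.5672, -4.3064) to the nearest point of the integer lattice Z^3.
(1, -1, -4)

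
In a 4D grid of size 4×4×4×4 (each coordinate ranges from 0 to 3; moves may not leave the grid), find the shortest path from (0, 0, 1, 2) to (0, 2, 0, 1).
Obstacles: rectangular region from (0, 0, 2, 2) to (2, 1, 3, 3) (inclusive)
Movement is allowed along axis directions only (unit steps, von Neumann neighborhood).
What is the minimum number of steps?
4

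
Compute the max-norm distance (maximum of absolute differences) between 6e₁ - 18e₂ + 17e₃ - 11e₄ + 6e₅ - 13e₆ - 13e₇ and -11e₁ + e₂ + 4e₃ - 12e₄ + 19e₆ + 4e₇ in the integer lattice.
32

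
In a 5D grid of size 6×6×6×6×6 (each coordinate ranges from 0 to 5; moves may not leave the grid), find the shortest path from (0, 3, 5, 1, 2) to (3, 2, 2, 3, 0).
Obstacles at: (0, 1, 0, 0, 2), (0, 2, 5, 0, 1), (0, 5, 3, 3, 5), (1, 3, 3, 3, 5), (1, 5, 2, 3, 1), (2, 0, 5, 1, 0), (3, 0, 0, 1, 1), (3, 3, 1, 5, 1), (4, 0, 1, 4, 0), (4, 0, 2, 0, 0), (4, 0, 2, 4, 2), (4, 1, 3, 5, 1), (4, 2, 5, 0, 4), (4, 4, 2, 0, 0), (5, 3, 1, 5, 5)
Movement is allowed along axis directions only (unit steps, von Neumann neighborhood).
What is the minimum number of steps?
11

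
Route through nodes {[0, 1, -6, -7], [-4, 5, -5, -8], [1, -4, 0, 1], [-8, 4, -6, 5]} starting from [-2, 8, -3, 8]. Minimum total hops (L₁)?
65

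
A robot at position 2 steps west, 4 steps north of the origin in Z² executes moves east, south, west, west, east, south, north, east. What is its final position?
(-1, 3)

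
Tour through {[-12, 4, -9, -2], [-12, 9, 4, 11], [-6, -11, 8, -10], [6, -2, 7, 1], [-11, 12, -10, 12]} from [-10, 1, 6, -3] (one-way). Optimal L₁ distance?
139
(one optimal route: (-10, 1, 6, -3) → (-12, 4, -9, -2) → (-11, 12, -10, 12) → (-12, 9, 4, 11) → (6, -2, 7, 1) → (-6, -11, 8, -10))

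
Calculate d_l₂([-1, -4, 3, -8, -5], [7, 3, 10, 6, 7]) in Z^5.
22.4054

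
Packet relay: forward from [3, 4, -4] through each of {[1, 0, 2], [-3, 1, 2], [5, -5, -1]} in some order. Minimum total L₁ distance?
31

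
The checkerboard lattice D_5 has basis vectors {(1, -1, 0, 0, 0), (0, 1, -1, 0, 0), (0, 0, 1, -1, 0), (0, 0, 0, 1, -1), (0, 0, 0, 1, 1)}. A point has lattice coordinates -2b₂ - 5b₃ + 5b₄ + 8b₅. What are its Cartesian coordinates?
(0, -2, -3, 18, 3)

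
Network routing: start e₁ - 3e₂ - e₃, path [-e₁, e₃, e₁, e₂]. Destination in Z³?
(1, -2, 0)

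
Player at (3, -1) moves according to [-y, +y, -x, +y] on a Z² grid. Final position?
(2, 0)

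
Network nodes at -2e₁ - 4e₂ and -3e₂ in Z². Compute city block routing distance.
3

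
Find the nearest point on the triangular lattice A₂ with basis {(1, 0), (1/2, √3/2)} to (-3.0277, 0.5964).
(-3.5, 0.866)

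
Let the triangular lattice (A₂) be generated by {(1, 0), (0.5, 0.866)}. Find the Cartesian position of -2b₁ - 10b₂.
(-7, -8.66)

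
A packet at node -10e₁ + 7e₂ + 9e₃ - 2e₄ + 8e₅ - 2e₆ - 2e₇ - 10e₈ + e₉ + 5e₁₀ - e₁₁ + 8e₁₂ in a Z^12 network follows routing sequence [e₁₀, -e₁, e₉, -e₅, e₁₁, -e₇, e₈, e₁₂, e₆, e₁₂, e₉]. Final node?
(-11, 7, 9, -2, 7, -1, -3, -9, 3, 6, 0, 10)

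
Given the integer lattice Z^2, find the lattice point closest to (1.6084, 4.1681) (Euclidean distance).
(2, 4)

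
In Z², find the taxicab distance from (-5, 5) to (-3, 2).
5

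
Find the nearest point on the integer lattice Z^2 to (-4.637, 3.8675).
(-5, 4)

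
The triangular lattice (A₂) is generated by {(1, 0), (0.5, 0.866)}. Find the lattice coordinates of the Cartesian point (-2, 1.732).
-3b₁ + 2b₂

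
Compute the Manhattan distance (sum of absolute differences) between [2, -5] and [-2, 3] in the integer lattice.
12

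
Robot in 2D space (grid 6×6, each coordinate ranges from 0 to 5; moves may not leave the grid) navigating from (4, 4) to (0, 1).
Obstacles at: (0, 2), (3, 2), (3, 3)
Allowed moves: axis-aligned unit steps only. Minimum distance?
7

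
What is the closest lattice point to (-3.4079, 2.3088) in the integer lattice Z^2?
(-3, 2)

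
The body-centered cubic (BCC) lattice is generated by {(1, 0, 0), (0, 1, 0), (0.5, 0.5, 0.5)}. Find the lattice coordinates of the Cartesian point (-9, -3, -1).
-8b₁ - 2b₂ - 2b₃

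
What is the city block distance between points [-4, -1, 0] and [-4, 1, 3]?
5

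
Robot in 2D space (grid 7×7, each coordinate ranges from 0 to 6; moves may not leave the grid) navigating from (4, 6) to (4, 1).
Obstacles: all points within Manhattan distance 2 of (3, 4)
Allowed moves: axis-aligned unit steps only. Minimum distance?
9
(one shortest path: (4, 6) → (5, 6) → (6, 6) → (6, 5) → (6, 4) → (6, 3) → (5, 3) → (5, 2) → (4, 2) → (4, 1))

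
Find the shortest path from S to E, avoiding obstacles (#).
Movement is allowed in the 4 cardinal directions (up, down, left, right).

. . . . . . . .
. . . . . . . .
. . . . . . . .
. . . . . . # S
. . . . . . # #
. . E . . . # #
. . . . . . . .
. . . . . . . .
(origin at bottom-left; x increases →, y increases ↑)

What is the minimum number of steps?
9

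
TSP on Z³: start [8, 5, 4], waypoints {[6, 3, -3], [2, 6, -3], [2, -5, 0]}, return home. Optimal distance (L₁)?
52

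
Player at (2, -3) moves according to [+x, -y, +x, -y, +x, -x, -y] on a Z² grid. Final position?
(4, -6)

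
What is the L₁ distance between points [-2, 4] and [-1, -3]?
8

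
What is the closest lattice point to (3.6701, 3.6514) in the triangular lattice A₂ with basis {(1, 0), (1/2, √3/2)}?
(4, 3.464)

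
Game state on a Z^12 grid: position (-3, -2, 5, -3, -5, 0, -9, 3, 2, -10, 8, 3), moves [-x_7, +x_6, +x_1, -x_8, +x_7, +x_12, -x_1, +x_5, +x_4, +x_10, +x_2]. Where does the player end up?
(-3, -1, 5, -2, -4, 1, -9, 2, 2, -9, 8, 4)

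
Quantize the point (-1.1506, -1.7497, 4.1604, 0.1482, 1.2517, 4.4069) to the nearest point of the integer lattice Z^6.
(-1, -2, 4, 0, 1, 4)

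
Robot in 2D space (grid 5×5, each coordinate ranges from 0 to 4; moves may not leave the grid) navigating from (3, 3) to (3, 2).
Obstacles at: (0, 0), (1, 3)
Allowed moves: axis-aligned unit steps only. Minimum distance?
1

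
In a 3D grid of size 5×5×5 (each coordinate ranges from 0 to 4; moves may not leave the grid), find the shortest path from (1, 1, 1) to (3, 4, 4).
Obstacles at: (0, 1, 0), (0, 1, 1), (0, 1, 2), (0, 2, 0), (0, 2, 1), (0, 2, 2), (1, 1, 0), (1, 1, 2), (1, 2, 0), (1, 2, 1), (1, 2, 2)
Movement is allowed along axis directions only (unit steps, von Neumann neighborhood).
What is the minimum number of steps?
8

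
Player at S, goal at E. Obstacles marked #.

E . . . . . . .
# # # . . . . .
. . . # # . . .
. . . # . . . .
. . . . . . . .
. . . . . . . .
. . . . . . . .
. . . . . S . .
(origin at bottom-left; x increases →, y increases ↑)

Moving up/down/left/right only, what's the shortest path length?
12
(one shortest path: (5, 0) → (5, 1) → (5, 2) → (5, 3) → (5, 4) → (5, 5) → (5, 6) → (4, 6) → (3, 6) → (3, 7) → (2, 7) → (1, 7) → (0, 7))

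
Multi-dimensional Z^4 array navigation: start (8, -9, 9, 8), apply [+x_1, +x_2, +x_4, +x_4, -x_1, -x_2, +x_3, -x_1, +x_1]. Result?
(8, -9, 10, 10)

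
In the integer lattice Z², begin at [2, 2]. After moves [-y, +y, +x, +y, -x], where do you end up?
(2, 3)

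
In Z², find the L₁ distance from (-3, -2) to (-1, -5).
5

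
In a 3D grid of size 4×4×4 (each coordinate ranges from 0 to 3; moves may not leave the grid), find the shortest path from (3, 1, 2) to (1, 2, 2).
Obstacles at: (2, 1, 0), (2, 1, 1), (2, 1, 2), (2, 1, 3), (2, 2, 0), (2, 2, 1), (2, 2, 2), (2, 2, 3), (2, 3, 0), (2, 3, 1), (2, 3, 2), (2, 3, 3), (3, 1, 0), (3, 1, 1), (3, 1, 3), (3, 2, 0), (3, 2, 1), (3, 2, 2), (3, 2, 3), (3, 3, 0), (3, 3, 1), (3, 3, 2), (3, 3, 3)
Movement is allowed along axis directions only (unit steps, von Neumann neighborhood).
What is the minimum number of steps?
5
(one shortest path: (3, 1, 2) → (3, 0, 2) → (2, 0, 2) → (1, 0, 2) → (1, 1, 2) → (1, 2, 2))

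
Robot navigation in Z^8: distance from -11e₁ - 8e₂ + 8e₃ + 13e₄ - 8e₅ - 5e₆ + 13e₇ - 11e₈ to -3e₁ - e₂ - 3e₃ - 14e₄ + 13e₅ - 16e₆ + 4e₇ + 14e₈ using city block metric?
119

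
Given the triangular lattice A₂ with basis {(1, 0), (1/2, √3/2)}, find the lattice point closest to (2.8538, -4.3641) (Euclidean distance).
(2.5, -4.33)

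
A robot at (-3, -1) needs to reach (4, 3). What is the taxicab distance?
11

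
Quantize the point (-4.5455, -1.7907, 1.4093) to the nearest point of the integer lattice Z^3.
(-5, -2, 1)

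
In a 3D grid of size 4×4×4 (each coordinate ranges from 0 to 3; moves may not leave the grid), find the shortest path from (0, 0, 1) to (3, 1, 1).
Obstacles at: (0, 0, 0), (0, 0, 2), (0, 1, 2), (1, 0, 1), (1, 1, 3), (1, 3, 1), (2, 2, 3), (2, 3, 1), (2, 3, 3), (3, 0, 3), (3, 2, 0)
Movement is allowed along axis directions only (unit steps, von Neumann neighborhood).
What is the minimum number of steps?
4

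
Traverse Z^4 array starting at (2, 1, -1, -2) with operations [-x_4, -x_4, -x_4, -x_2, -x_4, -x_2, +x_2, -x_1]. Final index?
(1, 0, -1, -6)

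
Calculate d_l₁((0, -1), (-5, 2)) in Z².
8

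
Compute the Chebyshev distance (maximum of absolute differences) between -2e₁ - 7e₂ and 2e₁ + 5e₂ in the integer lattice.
12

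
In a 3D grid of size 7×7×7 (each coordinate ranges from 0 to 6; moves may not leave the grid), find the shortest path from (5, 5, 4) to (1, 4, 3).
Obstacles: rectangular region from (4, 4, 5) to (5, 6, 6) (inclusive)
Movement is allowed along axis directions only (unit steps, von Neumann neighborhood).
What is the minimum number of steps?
6
(one shortest path: (5, 5, 4) → (4, 5, 4) → (3, 5, 4) → (2, 5, 4) → (1, 5, 4) → (1, 4, 4) → (1, 4, 3))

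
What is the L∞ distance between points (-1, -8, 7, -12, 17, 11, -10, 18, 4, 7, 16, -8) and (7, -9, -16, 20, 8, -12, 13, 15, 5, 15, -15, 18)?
32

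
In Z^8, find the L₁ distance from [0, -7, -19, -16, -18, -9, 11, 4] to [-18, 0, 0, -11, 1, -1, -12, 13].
108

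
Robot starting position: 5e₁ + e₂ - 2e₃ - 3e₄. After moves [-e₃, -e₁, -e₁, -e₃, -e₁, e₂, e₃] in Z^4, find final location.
(2, 2, -3, -3)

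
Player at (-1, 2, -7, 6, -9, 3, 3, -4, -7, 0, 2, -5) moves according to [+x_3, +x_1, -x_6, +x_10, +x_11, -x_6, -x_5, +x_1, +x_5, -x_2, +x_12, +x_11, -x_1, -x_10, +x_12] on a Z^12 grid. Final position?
(0, 1, -6, 6, -9, 1, 3, -4, -7, 0, 4, -3)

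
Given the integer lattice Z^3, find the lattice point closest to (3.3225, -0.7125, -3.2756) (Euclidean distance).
(3, -1, -3)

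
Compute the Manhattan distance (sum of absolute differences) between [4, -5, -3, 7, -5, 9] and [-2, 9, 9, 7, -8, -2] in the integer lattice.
46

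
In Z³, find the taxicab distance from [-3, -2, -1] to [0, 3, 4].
13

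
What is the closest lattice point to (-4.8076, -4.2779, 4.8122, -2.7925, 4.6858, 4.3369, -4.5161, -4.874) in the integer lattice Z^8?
(-5, -4, 5, -3, 5, 4, -5, -5)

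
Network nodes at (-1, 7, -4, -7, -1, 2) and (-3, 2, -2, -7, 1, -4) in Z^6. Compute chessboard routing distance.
6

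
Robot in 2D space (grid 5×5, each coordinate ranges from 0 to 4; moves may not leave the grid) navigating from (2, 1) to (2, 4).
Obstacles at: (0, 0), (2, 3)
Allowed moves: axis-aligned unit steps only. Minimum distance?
5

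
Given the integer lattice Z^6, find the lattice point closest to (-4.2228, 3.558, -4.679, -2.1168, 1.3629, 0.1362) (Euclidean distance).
(-4, 4, -5, -2, 1, 0)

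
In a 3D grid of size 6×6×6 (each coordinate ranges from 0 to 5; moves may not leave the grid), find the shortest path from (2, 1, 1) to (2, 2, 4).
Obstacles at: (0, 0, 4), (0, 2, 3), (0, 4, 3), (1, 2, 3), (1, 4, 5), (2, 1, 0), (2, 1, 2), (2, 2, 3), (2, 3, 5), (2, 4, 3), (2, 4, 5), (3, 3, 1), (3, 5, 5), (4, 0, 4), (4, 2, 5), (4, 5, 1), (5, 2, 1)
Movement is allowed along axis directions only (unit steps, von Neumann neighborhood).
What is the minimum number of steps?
6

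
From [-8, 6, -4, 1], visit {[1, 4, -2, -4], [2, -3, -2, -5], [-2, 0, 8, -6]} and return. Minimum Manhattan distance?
76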